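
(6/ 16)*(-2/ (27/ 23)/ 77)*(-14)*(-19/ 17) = -437/ 3366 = -0.13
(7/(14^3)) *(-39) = -39/392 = -0.10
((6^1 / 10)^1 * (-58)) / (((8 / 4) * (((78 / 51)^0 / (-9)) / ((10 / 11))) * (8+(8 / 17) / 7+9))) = 62118 / 7447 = 8.34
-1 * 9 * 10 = -90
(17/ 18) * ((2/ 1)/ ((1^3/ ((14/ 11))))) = 238/ 99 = 2.40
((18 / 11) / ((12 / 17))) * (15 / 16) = 765 / 352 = 2.17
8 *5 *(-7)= -280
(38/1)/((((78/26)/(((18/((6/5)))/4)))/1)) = 95/2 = 47.50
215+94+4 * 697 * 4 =11461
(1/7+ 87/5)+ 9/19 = 11981/665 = 18.02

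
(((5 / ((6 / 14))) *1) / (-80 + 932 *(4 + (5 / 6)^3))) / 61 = 630 / 13793137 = 0.00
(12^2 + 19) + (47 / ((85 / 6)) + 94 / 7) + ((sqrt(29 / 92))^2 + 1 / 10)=9862037 / 54740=180.16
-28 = -28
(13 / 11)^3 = 2197 / 1331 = 1.65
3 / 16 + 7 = 115 / 16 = 7.19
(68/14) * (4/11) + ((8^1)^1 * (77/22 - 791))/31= -480884/2387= -201.46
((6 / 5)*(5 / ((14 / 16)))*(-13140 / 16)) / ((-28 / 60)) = 591300 / 49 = 12067.35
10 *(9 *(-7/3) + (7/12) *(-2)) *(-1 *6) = 1330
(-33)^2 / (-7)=-1089 / 7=-155.57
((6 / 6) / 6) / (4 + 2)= 1 / 36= 0.03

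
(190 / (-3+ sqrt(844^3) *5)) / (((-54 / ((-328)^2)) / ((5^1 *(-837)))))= 4752523200 / 15030289591+ 13370431936000 *sqrt(211) / 15030289591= 12922.01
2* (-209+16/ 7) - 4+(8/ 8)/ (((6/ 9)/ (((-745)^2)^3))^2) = 1841686999561424106011277261474597687/ 28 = 65774535698622289500402760000000000.00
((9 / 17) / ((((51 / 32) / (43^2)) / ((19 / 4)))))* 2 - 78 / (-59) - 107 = 97689077 / 17051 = 5729.23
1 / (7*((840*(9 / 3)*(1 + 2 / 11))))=11 / 229320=0.00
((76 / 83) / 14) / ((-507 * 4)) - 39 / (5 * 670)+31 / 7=2179295956 / 493399725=4.42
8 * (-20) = -160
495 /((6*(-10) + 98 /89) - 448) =-14685 /15038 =-0.98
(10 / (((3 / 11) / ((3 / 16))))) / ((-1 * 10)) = -11 / 16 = -0.69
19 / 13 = 1.46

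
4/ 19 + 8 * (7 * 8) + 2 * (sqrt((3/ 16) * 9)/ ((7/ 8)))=12 * sqrt(3)/ 7 + 8516/ 19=451.18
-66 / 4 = -33 / 2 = -16.50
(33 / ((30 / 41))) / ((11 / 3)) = 123 / 10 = 12.30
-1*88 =-88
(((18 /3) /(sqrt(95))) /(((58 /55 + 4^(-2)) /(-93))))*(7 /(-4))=171864*sqrt(95) /18677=89.69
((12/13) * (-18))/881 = -216/11453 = -0.02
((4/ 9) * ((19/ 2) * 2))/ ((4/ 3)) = 19/ 3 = 6.33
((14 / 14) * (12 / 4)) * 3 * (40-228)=-1692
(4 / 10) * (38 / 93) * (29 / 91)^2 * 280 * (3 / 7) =511328 / 256711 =1.99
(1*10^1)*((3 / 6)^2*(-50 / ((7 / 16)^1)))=-2000 / 7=-285.71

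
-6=-6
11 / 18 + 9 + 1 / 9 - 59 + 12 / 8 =-430 / 9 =-47.78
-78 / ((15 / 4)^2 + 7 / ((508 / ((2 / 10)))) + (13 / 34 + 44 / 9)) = -121249440 / 30058199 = -4.03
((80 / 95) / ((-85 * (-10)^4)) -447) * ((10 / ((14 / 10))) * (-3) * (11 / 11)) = 2707143756 / 282625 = 9578.57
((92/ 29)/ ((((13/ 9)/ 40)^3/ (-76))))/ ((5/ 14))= -913412505600/ 63713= -14336360.01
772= 772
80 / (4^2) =5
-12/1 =-12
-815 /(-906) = 815 /906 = 0.90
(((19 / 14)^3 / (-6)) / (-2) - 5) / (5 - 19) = 0.34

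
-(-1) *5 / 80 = 1 / 16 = 0.06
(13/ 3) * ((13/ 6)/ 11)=169/ 198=0.85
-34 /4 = -17 /2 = -8.50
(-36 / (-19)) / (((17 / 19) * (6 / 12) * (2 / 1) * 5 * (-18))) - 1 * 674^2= -38613462 / 85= -454276.02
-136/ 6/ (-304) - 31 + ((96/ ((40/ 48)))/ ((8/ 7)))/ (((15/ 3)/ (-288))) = -33270931/ 5700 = -5837.01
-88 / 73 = -1.21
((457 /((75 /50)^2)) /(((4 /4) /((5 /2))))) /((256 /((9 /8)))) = 2285 /1024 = 2.23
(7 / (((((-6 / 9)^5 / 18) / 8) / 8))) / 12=-5103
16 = 16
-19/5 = -3.80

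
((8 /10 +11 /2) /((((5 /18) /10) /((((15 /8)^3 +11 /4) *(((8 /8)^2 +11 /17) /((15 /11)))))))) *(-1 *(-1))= 69606999 /27200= 2559.08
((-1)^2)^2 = 1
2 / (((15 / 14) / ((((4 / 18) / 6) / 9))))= 28 / 3645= 0.01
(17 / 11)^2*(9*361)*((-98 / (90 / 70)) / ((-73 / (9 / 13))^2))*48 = -278262970272 / 108972721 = -2553.51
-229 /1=-229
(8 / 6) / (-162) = -2 / 243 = -0.01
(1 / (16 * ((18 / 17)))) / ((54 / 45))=0.05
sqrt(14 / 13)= sqrt(182) / 13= 1.04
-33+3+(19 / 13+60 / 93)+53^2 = 1120786 / 403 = 2781.11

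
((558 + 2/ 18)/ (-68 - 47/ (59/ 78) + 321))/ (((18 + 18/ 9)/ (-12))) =-296357/ 168915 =-1.75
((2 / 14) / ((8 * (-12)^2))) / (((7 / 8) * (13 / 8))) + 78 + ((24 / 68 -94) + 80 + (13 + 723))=156006413 / 194922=800.35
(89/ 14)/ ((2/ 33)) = 2937/ 28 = 104.89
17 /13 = 1.31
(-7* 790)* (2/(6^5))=-1.42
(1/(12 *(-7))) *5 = -5/84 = -0.06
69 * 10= 690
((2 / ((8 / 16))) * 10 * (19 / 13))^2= 577600 / 169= 3417.75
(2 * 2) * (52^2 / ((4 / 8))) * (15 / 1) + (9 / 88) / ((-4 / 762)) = 57105051 / 176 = 324460.52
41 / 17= 2.41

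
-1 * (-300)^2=-90000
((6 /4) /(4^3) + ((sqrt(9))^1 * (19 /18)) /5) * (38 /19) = 1261 /960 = 1.31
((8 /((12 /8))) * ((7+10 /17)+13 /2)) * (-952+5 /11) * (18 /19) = -240657264 /3553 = -67733.54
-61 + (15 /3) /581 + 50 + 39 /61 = -366887 /35441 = -10.35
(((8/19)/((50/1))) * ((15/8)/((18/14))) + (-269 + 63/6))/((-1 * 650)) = 73669/185250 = 0.40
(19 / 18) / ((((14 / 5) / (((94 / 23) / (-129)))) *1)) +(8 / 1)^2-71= -2621359 / 373842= -7.01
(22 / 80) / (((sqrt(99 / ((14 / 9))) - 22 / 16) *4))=77 / 50300 + 9 *sqrt(154) / 12575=0.01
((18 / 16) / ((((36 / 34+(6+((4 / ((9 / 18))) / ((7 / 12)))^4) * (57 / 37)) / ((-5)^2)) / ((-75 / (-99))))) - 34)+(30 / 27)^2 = -237347243260273 / 7243917132672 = -32.77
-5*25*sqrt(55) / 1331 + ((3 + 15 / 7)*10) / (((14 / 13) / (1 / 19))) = 2340 / 931 - 125*sqrt(55) / 1331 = 1.82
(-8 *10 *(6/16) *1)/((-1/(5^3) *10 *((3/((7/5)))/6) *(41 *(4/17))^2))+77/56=21277/1681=12.66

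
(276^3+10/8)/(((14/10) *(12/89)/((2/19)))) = 37423747505/3192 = 11724231.67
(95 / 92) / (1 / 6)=285 / 46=6.20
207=207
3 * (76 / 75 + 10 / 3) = 13.04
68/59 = 1.15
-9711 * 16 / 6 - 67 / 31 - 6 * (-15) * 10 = -774943 / 31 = -24998.16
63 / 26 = 2.42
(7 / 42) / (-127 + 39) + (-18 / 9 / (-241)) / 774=-30913 / 16414992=-0.00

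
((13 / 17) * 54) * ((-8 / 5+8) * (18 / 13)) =31104 / 85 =365.93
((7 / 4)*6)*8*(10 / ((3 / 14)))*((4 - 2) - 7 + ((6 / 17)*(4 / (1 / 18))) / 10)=-163856 / 17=-9638.59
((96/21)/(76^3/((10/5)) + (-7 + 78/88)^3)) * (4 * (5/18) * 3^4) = 245329920/130741804781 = 0.00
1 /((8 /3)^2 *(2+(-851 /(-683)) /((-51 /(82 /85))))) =26647245 /374516992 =0.07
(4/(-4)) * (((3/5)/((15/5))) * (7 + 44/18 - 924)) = 8231/45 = 182.91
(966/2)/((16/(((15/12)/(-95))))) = -483/1216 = -0.40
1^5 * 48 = 48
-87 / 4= -21.75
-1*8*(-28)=224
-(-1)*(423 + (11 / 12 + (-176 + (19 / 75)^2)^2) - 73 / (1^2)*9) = 3888041791909 / 126562500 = 30720.33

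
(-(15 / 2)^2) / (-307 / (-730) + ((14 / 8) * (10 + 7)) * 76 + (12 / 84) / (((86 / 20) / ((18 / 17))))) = -140077875 / 5631642886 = -0.02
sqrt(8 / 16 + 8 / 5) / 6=sqrt(210) / 60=0.24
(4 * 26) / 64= 13 / 8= 1.62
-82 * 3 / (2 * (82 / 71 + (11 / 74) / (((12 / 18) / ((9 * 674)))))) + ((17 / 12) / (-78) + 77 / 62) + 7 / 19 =5886856598453 / 3921087402648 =1.50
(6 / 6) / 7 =1 / 7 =0.14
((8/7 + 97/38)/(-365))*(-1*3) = 2949/97090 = 0.03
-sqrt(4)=-2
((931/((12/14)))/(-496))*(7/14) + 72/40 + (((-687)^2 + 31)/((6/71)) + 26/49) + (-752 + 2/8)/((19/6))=51581276655031/9235520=5585097.17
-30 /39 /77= -10 /1001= -0.01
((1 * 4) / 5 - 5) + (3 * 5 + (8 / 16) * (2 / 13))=707 / 65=10.88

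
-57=-57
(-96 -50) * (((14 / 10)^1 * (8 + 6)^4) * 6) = -235566912 / 5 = -47113382.40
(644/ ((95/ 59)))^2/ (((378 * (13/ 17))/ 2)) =3506118896/ 3167775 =1106.81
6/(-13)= -6/13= -0.46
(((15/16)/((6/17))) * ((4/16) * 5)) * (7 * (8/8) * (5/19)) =14875/2432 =6.12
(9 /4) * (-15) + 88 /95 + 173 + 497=242127 /380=637.18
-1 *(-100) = 100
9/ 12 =0.75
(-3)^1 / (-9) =1 / 3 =0.33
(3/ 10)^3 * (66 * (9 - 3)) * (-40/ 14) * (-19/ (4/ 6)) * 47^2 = 1923231.14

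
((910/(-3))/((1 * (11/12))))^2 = 13249600/121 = 109500.83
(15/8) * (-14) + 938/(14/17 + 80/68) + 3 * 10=1891/4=472.75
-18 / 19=-0.95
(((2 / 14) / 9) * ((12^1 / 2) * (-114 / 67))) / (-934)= 0.00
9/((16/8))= 9/2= 4.50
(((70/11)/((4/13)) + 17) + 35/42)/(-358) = -1271/11814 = -0.11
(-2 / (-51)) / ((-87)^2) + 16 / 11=1.45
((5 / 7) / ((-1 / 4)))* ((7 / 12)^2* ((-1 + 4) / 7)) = -5 / 12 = -0.42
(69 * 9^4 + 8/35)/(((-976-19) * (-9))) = 15844823/313425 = 50.55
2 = 2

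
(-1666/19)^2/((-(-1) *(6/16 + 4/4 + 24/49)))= 64001056/15523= 4122.98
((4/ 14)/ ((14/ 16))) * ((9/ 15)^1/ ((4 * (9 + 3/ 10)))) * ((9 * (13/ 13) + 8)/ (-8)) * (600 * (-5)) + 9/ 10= 523671/ 15190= 34.47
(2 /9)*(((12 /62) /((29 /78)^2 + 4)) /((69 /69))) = 0.01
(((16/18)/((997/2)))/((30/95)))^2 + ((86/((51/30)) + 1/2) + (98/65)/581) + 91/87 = 200969849493445169/3854661169262670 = 52.14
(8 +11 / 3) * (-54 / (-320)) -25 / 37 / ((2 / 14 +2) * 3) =19859 / 10656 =1.86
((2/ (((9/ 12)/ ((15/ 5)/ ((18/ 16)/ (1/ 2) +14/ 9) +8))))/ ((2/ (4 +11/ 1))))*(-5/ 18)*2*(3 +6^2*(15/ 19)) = -23959600/ 7809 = -3068.20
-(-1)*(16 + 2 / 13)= 210 / 13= 16.15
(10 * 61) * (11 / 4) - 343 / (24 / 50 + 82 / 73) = 305885 / 209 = 1463.56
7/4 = 1.75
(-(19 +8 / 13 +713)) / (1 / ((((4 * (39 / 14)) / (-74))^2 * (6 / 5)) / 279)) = -742872 / 10397555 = -0.07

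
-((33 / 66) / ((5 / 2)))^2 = -1 / 25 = -0.04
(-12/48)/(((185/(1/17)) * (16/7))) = -7/201280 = -0.00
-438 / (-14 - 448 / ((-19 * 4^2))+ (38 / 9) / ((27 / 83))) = -1011123 / 1046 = -966.66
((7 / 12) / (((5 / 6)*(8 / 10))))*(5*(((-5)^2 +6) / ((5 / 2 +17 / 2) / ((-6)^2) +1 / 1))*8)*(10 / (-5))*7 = -11634.89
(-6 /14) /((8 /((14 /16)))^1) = -0.05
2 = 2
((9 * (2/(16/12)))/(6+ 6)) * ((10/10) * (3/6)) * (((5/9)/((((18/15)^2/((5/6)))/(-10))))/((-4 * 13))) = 0.03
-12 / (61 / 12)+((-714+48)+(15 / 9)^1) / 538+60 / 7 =3429317 / 689178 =4.98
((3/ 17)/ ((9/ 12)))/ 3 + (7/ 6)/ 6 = 167/ 612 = 0.27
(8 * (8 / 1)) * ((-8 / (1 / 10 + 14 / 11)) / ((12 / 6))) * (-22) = 619520 / 151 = 4102.78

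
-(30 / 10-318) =315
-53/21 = -2.52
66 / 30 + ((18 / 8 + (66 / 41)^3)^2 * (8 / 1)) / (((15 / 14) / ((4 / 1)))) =5860334352451 / 4750104241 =1233.73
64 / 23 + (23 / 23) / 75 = 4823 / 1725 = 2.80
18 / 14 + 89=632 / 7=90.29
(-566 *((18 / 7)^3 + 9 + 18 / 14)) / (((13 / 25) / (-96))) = 2851451.90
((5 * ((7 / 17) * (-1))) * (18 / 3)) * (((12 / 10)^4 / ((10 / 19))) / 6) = -86184 / 10625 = -8.11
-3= -3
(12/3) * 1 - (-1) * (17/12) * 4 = 29/3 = 9.67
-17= -17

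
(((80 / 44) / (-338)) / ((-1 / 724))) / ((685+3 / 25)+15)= 181000 / 32538077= 0.01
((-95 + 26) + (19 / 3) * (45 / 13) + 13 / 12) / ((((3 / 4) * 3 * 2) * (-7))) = 1.46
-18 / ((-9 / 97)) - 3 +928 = 1119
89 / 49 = 1.82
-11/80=-0.14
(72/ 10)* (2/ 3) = 24/ 5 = 4.80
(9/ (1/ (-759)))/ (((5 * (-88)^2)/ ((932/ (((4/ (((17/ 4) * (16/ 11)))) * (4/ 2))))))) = -2459781/ 19360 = -127.05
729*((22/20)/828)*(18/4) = 4.36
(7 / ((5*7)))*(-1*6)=-6 / 5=-1.20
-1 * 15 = -15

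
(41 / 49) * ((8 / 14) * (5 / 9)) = 0.27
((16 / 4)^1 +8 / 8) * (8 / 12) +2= 16 / 3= 5.33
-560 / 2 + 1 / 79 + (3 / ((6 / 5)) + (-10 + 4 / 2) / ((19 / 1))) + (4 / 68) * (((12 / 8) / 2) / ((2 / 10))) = -28343039 / 102068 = -277.69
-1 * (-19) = 19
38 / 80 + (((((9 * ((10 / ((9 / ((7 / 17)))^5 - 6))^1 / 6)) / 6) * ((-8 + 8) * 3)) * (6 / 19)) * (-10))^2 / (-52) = 19 / 40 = 0.48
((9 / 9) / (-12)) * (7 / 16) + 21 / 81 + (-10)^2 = 173185 / 1728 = 100.22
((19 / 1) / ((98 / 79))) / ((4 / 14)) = 1501 / 28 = 53.61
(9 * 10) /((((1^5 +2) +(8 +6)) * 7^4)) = 90 /40817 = 0.00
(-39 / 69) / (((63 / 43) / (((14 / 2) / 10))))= -559 / 2070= -0.27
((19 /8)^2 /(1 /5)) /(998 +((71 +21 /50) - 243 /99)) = 0.03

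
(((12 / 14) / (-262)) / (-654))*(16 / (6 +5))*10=80 / 1099483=0.00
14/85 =0.16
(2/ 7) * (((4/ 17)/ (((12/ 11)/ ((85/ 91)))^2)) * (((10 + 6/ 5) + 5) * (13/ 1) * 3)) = 31.14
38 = 38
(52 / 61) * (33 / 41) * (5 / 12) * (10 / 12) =3575 / 15006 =0.24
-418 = -418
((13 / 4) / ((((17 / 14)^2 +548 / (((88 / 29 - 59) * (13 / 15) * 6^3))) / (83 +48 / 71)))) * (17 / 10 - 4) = -16528414756581 / 37581527590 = -439.80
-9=-9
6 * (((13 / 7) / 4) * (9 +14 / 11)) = 4407 / 154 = 28.62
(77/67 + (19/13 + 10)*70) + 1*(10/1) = 708521/871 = 813.46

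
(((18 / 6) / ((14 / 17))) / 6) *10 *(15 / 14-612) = -727005 / 196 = -3709.21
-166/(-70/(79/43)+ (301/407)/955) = 5097215090/1169918071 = 4.36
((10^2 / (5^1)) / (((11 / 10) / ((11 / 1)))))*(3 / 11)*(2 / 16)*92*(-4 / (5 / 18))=-99360 / 11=-9032.73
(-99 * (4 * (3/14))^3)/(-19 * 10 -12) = 10692/34643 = 0.31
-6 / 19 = -0.32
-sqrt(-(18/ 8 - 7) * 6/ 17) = -sqrt(1938)/ 34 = -1.29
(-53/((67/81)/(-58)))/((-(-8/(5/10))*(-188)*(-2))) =124497/201536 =0.62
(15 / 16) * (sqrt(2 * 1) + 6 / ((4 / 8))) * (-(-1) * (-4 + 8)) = 15 * sqrt(2) / 4 + 45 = 50.30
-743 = -743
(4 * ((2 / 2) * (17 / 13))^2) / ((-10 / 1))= -578 / 845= -0.68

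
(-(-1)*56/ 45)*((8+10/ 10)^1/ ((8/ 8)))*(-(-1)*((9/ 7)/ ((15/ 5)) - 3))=-144/ 5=-28.80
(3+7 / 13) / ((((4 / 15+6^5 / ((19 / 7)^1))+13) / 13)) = 13110 / 820261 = 0.02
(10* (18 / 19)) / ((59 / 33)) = 5940 / 1121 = 5.30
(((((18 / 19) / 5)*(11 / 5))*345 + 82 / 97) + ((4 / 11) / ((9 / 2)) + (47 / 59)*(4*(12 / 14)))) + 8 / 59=55613126348 / 376773705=147.60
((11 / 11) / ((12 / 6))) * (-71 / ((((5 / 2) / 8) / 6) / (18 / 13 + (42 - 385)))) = 15134928 / 65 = 232845.05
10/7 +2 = 24/7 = 3.43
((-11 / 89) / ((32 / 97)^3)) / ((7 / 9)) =-90354627 / 20414464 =-4.43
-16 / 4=-4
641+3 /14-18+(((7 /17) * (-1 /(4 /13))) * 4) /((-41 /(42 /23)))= 139923983 /224434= 623.45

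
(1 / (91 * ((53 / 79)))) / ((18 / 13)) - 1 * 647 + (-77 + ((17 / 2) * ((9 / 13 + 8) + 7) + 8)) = -50578145 / 86814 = -582.60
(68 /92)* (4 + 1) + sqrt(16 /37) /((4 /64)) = 85 /23 + 64* sqrt(37) /37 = 14.22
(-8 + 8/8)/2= -7/2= -3.50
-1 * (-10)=10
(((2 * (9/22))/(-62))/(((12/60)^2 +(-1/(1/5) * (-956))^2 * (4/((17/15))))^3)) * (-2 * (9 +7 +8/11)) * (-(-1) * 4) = 508495500000/151003920031333323386957265112628663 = 0.00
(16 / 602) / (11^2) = 8 / 36421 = 0.00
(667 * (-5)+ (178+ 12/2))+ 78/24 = -12591/4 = -3147.75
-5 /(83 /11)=-55 /83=-0.66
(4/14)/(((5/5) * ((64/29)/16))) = 29/14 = 2.07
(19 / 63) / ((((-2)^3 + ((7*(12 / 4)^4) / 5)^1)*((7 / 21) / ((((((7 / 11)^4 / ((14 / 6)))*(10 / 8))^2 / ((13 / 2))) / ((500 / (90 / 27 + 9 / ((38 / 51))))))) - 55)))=561068081 / 1774999751633207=0.00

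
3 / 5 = 0.60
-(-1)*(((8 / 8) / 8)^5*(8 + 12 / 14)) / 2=31 / 229376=0.00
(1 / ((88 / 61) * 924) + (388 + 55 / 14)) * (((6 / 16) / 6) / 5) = 4552651 / 929280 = 4.90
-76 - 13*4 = -128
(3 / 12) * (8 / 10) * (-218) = -218 / 5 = -43.60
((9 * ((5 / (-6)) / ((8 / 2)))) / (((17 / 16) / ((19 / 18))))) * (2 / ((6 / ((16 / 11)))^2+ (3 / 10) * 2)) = -60800 / 287487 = -0.21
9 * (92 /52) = 207 /13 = 15.92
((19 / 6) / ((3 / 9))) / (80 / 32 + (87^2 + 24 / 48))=19 / 15144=0.00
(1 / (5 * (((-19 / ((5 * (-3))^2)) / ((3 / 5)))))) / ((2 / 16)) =-216 / 19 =-11.37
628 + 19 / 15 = 9439 / 15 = 629.27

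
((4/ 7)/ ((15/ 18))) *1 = 24/ 35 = 0.69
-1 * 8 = -8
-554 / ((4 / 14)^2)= -13573 / 2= -6786.50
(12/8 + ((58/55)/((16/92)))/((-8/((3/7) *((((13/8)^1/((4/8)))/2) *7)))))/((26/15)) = -46359/36608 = -1.27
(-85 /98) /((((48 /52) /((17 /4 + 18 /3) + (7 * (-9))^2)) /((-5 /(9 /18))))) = 87941425 /2352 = 37390.06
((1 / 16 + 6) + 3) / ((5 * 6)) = 29 / 96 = 0.30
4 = 4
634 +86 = 720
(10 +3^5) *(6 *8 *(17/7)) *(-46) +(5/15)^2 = -85469465/63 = -1356658.17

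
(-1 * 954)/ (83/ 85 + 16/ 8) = -81090/ 253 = -320.51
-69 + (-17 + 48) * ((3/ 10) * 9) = 147/ 10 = 14.70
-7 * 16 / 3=-112 / 3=-37.33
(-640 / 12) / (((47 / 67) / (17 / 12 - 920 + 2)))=69686.34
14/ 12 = 1.17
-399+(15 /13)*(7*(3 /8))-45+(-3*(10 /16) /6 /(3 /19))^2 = -13090643 /29952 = -437.05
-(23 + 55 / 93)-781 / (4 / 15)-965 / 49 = -54174259 / 18228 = -2972.04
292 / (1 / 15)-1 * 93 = 4287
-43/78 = -0.55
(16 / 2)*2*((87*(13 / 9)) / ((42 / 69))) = 69368 / 21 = 3303.24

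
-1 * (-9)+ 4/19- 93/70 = 10483/1330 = 7.88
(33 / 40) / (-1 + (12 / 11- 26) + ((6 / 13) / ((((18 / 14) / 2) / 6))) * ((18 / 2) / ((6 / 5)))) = 1573 / 12200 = 0.13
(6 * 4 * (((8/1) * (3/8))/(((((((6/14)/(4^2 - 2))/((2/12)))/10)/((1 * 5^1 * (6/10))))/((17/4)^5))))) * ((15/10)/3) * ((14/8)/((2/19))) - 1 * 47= 138798072907/1024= 135544993.07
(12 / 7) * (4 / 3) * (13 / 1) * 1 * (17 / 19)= 3536 / 133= 26.59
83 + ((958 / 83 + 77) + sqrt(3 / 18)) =171.95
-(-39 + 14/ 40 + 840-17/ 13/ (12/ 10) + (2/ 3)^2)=-1873649/ 2340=-800.70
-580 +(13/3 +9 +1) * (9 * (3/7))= -3673/7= -524.71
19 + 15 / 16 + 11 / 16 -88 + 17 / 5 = -2559 / 40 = -63.98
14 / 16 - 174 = -1385 / 8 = -173.12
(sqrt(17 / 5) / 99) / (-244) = -sqrt(85) / 120780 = -0.00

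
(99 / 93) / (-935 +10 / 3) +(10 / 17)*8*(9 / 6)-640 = -932301883 / 1472965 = -632.94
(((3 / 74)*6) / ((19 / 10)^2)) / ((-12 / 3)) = -225 / 13357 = -0.02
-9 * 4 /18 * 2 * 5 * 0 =0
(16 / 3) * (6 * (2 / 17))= 64 / 17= 3.76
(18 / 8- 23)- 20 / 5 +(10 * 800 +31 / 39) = 1244263 / 156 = 7976.04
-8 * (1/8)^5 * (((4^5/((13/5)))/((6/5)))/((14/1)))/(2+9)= -25/48048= -0.00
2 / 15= 0.13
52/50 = 26/25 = 1.04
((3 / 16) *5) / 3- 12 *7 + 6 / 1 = -1243 / 16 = -77.69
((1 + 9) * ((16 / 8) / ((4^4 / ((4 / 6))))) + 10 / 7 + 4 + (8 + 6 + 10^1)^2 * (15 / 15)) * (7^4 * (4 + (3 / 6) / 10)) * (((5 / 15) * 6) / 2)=723756411 / 128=5654346.96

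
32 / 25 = 1.28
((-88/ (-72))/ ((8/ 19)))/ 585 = 209/ 42120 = 0.00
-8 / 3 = -2.67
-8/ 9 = -0.89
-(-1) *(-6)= -6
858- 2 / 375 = 321748 / 375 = 857.99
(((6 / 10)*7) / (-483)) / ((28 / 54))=-27 / 1610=-0.02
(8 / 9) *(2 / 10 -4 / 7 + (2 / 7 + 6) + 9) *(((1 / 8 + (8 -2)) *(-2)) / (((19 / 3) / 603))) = -1468908 / 95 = -15462.19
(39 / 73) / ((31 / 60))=2340 / 2263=1.03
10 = 10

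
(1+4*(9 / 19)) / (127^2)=55 / 306451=0.00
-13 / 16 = -0.81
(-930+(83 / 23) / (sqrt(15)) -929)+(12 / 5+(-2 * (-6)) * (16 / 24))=-9243 / 5+83 * sqrt(15) / 345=-1847.67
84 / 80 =21 / 20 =1.05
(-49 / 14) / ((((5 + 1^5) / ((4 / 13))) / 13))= -2.33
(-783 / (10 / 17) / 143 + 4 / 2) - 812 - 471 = -1845141 / 1430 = -1290.31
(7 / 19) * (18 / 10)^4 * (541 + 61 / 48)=398477961 / 190000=2097.25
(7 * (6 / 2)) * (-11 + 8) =-63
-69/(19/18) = -1242/19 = -65.37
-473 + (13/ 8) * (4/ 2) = -1879/ 4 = -469.75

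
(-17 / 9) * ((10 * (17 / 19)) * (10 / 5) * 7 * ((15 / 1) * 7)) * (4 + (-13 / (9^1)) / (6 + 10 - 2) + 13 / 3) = -104892550 / 513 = -204468.91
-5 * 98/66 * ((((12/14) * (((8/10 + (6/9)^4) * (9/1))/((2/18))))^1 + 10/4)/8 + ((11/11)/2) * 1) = -37121/528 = -70.30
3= 3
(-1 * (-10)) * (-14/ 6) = -23.33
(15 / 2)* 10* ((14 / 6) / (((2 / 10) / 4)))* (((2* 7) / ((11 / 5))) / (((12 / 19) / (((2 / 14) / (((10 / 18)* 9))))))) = 33250 / 33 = 1007.58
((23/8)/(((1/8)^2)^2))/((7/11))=129536/7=18505.14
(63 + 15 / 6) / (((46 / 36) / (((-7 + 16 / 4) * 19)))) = -67203 / 23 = -2921.87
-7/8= -0.88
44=44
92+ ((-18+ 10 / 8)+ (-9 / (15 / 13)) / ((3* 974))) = 732909 / 9740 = 75.25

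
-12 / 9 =-1.33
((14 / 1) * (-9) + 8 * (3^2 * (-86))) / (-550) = 3159 / 275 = 11.49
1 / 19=0.05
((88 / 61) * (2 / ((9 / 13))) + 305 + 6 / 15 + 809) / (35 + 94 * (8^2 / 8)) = 3070468 / 2160315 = 1.42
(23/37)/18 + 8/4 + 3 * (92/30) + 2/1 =44071/3330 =13.23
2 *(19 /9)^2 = 722 /81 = 8.91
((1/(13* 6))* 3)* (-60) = -30/13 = -2.31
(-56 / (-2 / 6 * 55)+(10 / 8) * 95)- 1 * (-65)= 41097 / 220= 186.80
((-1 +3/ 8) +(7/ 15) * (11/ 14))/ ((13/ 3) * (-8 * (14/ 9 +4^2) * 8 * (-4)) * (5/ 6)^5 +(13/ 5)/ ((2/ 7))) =-67797/ 2056388204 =-0.00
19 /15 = 1.27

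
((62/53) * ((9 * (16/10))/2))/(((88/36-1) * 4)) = 5022/3445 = 1.46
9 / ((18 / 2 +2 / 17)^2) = 2601 / 24025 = 0.11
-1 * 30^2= -900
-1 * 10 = -10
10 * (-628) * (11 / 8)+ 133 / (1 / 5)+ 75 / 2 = -15865 / 2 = -7932.50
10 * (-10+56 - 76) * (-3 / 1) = 900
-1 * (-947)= 947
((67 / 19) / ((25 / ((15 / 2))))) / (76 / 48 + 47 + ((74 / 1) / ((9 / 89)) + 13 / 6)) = 3618 / 2676245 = 0.00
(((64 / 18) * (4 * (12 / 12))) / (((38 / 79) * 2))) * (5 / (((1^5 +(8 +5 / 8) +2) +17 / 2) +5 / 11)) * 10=11123200 / 309681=35.92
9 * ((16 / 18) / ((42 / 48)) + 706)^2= 1983989764 / 441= 4498843.00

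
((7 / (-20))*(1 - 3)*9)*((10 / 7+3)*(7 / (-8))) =-1953 / 80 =-24.41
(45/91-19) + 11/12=-19207/1092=-17.59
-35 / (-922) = 35 / 922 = 0.04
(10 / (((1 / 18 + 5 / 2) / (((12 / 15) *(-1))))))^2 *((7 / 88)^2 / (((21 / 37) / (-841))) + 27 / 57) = -106095771 / 1216171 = -87.24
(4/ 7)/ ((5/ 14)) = 8/ 5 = 1.60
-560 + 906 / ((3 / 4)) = 648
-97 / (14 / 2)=-97 / 7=-13.86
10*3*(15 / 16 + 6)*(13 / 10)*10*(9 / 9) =2705.62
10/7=1.43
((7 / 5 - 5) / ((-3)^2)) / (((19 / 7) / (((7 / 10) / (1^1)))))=-49 / 475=-0.10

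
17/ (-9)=-17/ 9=-1.89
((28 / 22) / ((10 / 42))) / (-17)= -294 / 935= -0.31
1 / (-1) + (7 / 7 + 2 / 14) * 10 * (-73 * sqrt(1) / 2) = -2927 / 7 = -418.14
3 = 3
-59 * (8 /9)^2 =-46.62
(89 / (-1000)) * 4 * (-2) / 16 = 89 / 2000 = 0.04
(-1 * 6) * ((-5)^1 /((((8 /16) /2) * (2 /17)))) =1020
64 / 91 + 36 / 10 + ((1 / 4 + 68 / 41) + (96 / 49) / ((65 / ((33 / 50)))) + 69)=982413501 / 13058500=75.23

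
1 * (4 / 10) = 2 / 5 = 0.40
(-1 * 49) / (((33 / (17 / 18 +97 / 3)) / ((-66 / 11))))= 296.47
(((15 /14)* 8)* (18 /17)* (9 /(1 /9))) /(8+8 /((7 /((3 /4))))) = 43740 /527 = 83.00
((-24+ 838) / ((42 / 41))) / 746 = 1.07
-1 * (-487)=487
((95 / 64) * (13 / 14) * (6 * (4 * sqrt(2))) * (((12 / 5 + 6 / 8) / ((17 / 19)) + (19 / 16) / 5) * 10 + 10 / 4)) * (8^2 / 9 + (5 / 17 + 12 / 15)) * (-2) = -2817111323 * sqrt(2) / 129472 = -30771.11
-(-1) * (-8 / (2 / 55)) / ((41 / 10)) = -2200 / 41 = -53.66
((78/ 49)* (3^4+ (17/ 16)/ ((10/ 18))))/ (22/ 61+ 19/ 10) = 15779907/ 270284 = 58.38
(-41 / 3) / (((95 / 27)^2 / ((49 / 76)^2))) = -23921163 / 52128400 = -0.46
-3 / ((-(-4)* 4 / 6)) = -9 / 8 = -1.12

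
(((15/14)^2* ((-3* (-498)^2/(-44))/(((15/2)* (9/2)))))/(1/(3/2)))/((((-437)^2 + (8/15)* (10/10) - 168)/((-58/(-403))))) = 404556525/621680049991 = 0.00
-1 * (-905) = 905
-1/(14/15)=-15/14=-1.07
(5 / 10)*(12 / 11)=0.55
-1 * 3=-3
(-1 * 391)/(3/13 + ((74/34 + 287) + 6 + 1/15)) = -1296165/979496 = -1.32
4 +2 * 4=12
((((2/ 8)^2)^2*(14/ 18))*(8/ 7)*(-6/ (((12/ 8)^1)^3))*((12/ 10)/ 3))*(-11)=11/ 405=0.03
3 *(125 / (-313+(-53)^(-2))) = -351125 / 293072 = -1.20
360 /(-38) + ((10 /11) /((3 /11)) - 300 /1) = -17450 /57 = -306.14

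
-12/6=-2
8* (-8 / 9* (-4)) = 28.44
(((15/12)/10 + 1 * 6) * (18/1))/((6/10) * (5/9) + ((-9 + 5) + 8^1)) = 1323/52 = 25.44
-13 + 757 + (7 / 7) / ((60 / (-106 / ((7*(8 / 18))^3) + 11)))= 490050739 / 658560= 744.12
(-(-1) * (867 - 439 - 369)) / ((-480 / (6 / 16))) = -59 / 1280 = -0.05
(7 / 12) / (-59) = -7 / 708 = -0.01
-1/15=-0.07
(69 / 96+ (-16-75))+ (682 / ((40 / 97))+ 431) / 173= -2165409 / 27680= -78.23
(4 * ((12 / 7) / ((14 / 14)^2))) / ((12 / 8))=4.57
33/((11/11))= 33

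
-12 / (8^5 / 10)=-15 / 4096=-0.00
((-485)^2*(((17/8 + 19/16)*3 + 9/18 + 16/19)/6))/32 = 268862175/19456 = 13818.99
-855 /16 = -53.44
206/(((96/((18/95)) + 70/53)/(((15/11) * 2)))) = 98262/88847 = 1.11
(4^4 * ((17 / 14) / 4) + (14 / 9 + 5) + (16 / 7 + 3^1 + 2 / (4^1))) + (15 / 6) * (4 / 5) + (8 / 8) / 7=92.20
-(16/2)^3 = -512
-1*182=-182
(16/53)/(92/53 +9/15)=0.13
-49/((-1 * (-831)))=-49/831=-0.06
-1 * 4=-4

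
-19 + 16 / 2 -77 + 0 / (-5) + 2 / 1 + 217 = 131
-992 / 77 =-12.88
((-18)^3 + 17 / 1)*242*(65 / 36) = -45734975 / 18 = -2540831.94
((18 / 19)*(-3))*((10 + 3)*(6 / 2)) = -2106 / 19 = -110.84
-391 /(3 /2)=-782 /3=-260.67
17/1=17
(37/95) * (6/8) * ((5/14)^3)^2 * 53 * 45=827296875/572244736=1.45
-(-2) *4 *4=32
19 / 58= 0.33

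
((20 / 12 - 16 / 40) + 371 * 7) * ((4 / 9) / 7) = 155896 / 945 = 164.97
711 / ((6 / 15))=3555 / 2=1777.50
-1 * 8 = -8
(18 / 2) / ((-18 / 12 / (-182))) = 1092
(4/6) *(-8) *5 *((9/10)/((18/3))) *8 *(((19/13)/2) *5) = -1520/13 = -116.92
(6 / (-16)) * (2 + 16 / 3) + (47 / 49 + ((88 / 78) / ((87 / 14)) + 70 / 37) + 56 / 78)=24620173 / 24606036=1.00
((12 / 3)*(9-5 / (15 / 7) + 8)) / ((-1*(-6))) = 88 / 9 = 9.78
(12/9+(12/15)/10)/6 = 53/225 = 0.24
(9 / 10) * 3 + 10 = 127 / 10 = 12.70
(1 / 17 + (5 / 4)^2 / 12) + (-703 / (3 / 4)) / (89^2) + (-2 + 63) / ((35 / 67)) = 116.84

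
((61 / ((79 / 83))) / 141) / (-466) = -5063 / 5190774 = -0.00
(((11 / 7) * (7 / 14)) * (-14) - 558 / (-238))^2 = 1060900 / 14161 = 74.92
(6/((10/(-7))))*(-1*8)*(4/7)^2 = 384/35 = 10.97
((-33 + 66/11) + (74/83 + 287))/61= 4.28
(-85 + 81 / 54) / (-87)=167 / 174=0.96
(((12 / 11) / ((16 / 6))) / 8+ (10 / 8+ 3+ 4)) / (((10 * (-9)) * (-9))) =0.01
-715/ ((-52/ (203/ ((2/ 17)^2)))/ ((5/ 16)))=16133425/ 256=63021.19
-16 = -16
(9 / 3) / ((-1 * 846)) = -1 / 282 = -0.00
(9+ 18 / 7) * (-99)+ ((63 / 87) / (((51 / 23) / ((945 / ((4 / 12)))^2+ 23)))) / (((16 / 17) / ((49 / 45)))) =27729594349 / 9135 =3035533.04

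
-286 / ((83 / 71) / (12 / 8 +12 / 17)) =-539.67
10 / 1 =10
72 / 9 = 8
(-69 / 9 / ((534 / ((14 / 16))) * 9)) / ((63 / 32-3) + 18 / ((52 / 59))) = -4186 / 58155003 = -0.00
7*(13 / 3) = 91 / 3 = 30.33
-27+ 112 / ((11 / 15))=1383 / 11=125.73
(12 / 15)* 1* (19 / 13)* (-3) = -228 / 65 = -3.51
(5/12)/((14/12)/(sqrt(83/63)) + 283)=23489/15953523 - 7* sqrt(581)/31907046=0.00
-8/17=-0.47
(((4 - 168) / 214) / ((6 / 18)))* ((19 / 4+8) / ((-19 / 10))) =31365 / 2033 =15.43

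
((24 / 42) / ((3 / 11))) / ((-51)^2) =44 / 54621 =0.00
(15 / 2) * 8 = 60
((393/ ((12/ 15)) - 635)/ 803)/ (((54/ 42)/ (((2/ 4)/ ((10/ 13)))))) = -10465/ 115632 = -0.09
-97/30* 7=-679/30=-22.63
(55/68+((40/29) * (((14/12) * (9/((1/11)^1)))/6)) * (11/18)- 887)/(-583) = 15440141/10347084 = 1.49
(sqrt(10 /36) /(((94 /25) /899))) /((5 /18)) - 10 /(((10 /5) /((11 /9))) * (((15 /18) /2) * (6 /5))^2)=429.21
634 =634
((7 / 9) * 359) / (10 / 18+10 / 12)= 5026 / 25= 201.04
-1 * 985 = -985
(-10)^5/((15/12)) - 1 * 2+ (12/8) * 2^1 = -79999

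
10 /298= 5 /149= 0.03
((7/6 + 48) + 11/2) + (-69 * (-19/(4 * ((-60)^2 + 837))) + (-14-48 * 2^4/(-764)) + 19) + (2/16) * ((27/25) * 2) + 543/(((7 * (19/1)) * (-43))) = 60.92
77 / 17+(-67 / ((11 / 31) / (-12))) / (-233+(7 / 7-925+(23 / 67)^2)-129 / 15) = 4215585383 / 1630593063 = 2.59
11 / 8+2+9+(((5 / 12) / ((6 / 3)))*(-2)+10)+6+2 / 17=28.08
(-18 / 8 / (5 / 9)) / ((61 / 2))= -81 / 610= -0.13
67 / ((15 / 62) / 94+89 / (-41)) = -16009516 / 518077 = -30.90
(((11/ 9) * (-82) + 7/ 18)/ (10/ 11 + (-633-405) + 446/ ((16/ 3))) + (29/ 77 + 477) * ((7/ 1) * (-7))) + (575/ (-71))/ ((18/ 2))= -13796006042287/ 589768245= -23392.25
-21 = -21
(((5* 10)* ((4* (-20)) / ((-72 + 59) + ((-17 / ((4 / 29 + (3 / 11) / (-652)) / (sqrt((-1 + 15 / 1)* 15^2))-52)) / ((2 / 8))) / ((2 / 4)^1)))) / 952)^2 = 1365698903677721012537646297360000000* sqrt(14) / 1315207450441623250668813257932112575838513 + 3660230503182172534912689498084547842250000 / 22358526657507595261369825384845913789254721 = 0.16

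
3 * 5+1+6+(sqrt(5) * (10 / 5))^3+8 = 30+40 * sqrt(5) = 119.44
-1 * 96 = -96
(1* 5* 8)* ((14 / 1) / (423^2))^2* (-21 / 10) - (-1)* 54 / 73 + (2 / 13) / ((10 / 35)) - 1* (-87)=894045934774160 / 10127597367303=88.28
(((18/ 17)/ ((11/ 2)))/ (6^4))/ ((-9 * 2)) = -1/ 121176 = -0.00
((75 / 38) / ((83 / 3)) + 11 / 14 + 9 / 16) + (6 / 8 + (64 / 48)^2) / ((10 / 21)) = 17824591 / 2649360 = 6.73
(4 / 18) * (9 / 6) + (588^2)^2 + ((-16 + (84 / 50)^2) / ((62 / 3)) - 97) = 6948199343624188 / 58125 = 119538913438.70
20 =20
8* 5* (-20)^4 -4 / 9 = 57599996 / 9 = 6399999.56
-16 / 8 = -2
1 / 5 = 0.20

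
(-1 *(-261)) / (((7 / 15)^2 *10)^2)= 528525 / 9604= 55.03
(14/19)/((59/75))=1050/1121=0.94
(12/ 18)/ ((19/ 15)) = 10/ 19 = 0.53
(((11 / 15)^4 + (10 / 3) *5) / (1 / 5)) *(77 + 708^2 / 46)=216660463573 / 232875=930372.36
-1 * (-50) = 50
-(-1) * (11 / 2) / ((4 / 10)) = 55 / 4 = 13.75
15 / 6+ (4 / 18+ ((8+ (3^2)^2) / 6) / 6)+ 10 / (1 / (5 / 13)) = 4231 / 468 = 9.04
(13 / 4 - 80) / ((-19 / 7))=2149 / 76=28.28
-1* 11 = -11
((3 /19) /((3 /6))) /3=2 /19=0.11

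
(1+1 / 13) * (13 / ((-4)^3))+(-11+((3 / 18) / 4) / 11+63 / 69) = -250213 / 24288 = -10.30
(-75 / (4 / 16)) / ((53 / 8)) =-2400 / 53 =-45.28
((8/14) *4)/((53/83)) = 1328/371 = 3.58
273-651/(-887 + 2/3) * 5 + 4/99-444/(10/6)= 13573808/1316205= 10.31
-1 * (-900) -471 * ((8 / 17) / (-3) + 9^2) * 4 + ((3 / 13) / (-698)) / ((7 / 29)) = -163491776471 / 1079806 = -151408.47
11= 11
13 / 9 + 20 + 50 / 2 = 418 / 9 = 46.44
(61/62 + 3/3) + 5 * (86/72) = 8879/1116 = 7.96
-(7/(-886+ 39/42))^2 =-9604/153536881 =-0.00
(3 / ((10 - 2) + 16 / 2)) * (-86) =-129 / 8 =-16.12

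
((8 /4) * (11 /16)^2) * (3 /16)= 363 /2048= 0.18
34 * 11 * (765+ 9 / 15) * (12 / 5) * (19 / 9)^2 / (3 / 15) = 15313587.91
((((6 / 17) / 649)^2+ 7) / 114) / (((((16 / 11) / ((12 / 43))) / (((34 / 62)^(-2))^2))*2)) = 786922693969339 / 12081817628656688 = 0.07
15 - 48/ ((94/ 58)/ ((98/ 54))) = -16391/ 423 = -38.75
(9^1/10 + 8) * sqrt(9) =267/10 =26.70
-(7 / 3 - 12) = 29 / 3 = 9.67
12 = 12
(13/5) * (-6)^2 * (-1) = -468/5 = -93.60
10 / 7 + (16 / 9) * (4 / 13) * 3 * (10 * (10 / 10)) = 4870 / 273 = 17.84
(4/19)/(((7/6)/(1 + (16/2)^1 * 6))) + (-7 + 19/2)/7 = 2447/266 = 9.20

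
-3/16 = -0.19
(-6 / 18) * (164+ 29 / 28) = -4621 / 84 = -55.01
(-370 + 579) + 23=232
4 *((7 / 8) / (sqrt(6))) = 1.43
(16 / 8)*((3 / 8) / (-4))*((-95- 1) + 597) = -1503 / 16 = -93.94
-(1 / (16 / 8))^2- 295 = -1181 / 4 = -295.25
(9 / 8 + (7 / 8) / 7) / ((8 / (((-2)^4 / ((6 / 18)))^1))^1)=15 / 2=7.50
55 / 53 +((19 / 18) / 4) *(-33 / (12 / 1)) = 0.31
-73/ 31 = -2.35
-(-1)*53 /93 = 53 /93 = 0.57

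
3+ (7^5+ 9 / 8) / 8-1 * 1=134593 / 64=2103.02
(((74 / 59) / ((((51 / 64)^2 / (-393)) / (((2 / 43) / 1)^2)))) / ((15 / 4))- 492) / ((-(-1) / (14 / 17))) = -9781095881816 / 24118383735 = -405.55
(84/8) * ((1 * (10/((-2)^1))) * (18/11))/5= -17.18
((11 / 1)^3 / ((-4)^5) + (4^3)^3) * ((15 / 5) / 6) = 268434125 / 2048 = 131071.35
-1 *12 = -12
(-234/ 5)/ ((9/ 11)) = -286/ 5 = -57.20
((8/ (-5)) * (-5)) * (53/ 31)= 424/ 31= 13.68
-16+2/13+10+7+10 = 145/13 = 11.15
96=96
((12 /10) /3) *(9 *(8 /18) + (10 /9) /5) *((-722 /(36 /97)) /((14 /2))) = -1330646 /2835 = -469.36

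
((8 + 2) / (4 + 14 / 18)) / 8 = 45 / 172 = 0.26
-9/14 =-0.64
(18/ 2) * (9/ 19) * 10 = 810/ 19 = 42.63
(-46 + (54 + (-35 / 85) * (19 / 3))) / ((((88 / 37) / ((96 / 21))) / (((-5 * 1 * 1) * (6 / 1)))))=-37000 / 119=-310.92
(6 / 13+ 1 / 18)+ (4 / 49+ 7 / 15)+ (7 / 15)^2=40869 / 31850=1.28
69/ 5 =13.80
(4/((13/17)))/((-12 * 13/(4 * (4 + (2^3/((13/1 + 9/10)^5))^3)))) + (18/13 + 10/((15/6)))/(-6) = -101567886323781220800779986336999973/70832074781509025164076276578898193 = -1.43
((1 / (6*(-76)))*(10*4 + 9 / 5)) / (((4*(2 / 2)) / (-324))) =7.42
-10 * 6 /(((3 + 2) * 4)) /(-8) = 3 /8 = 0.38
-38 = -38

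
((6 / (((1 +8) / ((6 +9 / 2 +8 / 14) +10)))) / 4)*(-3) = -10.54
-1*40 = -40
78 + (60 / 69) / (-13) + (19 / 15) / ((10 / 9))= 79.07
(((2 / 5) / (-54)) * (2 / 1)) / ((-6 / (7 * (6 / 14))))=0.01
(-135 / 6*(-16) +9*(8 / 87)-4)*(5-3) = 20696 / 29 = 713.66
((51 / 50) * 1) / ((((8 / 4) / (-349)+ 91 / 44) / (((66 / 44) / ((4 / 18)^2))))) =34551 / 2300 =15.02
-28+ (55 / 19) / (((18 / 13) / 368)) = 126772 / 171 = 741.36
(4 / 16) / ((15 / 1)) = 1 / 60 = 0.02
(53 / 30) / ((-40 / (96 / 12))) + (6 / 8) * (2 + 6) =847 / 150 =5.65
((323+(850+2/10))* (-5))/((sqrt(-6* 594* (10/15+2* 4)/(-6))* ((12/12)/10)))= -29330* sqrt(143)/429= -817.57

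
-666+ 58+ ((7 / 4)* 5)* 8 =-538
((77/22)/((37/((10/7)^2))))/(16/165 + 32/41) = 169125/768712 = 0.22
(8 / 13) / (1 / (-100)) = -800 / 13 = -61.54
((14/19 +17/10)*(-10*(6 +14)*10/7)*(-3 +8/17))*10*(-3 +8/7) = -517634000/15827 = -32705.76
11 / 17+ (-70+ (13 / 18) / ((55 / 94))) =-573218 / 8415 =-68.12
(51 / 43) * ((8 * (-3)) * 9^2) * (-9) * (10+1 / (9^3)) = 8924184 / 43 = 207539.16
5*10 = 50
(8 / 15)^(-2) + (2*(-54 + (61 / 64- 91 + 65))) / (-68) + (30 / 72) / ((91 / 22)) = 3529397 / 594048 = 5.94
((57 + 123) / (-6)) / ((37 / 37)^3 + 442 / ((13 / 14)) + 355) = -15 / 416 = -0.04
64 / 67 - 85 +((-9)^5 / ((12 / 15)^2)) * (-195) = 19286789529 / 1072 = 17991408.14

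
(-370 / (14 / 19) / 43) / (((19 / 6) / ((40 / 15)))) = -2960 / 301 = -9.83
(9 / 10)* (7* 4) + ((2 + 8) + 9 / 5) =37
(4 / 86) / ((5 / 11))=22 / 215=0.10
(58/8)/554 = 29/2216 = 0.01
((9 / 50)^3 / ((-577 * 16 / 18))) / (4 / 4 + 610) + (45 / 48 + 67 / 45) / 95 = 1539747900569 / 60285537000000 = 0.03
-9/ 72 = -1/ 8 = -0.12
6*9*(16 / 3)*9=2592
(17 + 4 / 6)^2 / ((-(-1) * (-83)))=-2809 / 747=-3.76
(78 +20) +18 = 116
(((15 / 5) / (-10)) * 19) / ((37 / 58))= -1653 / 185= -8.94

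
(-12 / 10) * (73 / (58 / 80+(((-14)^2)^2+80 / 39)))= -0.00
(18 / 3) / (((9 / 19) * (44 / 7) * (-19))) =-7 / 66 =-0.11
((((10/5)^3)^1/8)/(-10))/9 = -1/90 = -0.01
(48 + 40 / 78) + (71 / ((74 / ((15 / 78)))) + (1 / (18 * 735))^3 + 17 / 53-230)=-10684043652723326257 / 59033764511631000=-180.98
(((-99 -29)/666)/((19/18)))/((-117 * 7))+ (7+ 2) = 5181941/575757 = 9.00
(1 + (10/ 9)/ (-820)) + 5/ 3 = 1967/ 738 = 2.67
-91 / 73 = -1.25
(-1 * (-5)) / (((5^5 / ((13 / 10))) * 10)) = 0.00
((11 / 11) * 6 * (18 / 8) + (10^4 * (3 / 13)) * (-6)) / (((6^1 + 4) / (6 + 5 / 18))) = -4515593 / 520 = -8683.83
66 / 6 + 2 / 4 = 23 / 2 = 11.50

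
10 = 10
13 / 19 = 0.68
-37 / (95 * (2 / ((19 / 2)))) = -37 / 20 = -1.85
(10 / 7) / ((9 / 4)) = 40 / 63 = 0.63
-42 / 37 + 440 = 16238 / 37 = 438.86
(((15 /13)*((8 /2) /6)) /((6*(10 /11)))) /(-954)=-11 /74412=-0.00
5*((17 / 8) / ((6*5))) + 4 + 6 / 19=4259 / 912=4.67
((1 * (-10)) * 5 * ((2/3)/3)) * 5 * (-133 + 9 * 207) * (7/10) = -605500/9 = -67277.78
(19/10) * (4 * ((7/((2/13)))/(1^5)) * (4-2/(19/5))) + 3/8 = 48063/40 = 1201.58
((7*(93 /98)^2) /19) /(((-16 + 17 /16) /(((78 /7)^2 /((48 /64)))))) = -280642752 /76320587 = -3.68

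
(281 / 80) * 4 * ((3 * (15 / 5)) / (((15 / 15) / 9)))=22761 / 20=1138.05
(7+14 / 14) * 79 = 632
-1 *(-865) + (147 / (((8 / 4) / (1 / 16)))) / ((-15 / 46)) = 68073 / 80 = 850.91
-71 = -71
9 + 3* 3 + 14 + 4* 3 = 44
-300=-300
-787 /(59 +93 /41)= -32267 /2512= -12.85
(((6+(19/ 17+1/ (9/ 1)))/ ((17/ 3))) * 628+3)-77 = 630410/ 867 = 727.12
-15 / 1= -15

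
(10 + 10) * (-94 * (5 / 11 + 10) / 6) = -108100 / 33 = -3275.76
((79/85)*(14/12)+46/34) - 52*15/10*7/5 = -54449/510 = -106.76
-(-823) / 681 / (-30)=-823 / 20430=-0.04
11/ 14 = 0.79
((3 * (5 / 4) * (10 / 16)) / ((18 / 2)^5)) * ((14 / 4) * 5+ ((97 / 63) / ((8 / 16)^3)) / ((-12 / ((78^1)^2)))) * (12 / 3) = -6538825 / 6613488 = -0.99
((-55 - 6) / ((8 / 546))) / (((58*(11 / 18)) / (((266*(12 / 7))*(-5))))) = 85429890 / 319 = 267805.30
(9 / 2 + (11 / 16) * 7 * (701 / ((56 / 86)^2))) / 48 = 14265703 / 86016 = 165.85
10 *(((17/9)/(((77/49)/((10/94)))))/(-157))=-0.01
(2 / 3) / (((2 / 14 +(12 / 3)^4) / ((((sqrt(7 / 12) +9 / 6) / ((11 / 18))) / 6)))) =7* sqrt(21) / 59169 +21 / 19723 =0.00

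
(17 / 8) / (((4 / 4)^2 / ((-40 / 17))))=-5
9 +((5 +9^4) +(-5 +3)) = 6573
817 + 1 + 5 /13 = 10639 /13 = 818.38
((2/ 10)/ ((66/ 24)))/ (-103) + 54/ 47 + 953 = 254046737/ 266255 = 954.15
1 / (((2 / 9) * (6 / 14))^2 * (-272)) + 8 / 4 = 1735 / 1088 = 1.59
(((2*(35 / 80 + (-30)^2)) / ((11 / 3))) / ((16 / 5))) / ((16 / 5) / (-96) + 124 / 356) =487.28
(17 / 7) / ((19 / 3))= 51 / 133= 0.38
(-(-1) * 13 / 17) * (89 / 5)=1157 / 85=13.61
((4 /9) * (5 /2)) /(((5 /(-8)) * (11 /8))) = -1.29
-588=-588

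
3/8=0.38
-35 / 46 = -0.76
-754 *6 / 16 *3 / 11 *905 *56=-42989310 / 11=-3908119.09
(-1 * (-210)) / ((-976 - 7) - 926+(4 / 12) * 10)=-630 / 5717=-0.11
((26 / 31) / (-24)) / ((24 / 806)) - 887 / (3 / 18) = -766537 / 144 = -5323.17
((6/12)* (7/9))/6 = 7/108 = 0.06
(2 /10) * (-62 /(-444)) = 31 /1110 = 0.03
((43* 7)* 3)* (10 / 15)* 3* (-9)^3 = -1316574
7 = 7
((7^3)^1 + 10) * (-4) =-1412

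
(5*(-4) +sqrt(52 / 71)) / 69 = -20 / 69 +2*sqrt(923) / 4899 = -0.28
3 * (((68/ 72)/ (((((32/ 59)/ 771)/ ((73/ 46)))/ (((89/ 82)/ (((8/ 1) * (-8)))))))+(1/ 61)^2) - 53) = -15372543257059/ 57489866752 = -267.40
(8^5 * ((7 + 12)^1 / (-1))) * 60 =-37355520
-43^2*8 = -14792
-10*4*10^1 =-400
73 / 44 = 1.66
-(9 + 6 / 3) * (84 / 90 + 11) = -1969 / 15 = -131.27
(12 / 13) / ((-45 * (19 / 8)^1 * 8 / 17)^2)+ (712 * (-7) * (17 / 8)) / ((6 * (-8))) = 11183320171 / 50684400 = 220.65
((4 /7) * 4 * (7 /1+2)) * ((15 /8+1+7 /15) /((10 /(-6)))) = -7218 /175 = -41.25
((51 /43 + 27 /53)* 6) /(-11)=-23184 /25069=-0.92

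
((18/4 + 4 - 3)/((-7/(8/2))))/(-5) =22/35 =0.63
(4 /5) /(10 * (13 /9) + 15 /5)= 0.05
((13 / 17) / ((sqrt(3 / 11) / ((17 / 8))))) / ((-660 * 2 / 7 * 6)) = -91 * sqrt(33) / 190080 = -0.00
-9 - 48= -57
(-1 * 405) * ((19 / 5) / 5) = -1539 / 5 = -307.80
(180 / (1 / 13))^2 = 5475600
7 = 7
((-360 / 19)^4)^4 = 79586611099464008843919360000000000000000 / 288441413567621167681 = 275919501693906412483.37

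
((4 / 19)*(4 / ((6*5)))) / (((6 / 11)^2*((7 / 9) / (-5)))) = -242 / 399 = -0.61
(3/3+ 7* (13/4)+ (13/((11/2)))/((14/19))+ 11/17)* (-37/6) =-170.23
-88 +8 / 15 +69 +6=-187 / 15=-12.47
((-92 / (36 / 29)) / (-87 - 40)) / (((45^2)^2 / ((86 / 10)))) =28681 / 23435071875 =0.00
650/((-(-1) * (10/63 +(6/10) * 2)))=102375/214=478.39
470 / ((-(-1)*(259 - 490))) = -470 / 231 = -2.03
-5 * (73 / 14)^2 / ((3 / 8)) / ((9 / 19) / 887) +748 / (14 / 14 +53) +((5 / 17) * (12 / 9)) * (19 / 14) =-5089104926 / 7497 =-678818.85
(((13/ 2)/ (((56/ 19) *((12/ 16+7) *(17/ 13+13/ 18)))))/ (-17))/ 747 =-169/ 15309350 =-0.00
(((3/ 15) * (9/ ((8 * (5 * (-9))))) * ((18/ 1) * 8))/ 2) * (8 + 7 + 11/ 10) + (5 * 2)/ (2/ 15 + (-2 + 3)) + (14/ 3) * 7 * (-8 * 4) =-13289399/ 12750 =-1042.31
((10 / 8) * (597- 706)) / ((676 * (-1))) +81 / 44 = 60751 / 29744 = 2.04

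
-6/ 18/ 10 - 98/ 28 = -53/ 15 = -3.53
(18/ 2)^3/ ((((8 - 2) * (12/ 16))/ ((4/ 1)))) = 648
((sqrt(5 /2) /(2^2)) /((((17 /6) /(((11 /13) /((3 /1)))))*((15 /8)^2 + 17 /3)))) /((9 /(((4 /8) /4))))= 22*sqrt(10) /1168869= 0.00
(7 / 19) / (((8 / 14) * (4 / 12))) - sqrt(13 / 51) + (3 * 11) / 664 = 25029 / 12616 - sqrt(663) / 51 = 1.48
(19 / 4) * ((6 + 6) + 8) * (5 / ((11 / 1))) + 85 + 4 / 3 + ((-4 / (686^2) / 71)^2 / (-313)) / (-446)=41630046088759091246365 / 321429930025514742894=129.52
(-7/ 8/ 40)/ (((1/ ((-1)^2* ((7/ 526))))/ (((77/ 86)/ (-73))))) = 3773/ 1056712960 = 0.00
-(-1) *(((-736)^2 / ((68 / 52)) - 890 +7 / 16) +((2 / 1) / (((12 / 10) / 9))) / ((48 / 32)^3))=1011888143 / 2448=413353.00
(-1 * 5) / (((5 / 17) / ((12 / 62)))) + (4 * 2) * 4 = 890 / 31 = 28.71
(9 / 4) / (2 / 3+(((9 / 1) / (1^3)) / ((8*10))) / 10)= 5400 / 1627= 3.32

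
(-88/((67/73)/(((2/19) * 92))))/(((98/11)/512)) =-3328557056/62377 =-53361.93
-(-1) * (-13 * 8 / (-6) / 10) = 26 / 15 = 1.73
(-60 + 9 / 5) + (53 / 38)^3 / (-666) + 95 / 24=-9911985667 / 182723760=-54.25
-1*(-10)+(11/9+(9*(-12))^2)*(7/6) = 735449/54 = 13619.43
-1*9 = -9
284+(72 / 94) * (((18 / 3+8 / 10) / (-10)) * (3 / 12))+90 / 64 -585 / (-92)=252205717 / 864800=291.63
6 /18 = 1 /3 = 0.33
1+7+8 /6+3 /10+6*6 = 45.63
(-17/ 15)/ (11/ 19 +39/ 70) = -4522/ 4533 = -1.00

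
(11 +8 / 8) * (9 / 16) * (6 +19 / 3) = 333 / 4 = 83.25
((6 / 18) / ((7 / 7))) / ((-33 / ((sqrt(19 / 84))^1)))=-sqrt(399) / 4158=-0.00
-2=-2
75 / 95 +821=15614 / 19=821.79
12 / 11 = 1.09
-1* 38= -38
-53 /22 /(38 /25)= -1325 /836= -1.58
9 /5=1.80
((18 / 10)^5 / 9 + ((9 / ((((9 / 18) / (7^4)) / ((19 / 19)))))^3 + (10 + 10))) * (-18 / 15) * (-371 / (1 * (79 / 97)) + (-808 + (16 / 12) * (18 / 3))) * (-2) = -300247927313624076340884 / 1234375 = -243238827190784061.85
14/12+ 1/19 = 139/114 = 1.22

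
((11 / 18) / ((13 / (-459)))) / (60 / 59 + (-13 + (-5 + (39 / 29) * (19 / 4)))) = 639914 / 314223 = 2.04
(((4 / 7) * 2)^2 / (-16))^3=-64 / 117649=-0.00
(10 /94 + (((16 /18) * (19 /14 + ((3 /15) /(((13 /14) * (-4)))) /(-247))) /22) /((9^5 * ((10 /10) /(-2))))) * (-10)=-2189914977002 /2058556022523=-1.06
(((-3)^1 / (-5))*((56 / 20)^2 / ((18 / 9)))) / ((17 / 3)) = 882 / 2125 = 0.42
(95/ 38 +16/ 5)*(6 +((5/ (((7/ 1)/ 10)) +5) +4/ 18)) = 21983/ 210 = 104.68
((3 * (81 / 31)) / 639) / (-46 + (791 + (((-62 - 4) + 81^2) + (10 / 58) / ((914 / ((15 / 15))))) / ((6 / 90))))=0.00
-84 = -84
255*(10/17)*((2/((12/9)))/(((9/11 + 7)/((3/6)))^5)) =0.00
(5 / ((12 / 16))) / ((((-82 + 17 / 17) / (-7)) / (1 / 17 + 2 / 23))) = 2660 / 31671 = 0.08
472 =472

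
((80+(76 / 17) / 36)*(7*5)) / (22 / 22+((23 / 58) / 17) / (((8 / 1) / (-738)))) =-14220440 / 5841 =-2434.59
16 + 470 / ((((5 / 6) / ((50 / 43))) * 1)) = 28888 / 43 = 671.81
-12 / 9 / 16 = -1 / 12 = -0.08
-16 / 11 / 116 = -4 / 319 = -0.01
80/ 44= 20/ 11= 1.82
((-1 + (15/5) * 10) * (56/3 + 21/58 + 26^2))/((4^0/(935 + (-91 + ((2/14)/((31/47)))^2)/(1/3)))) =3770698274575/282534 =13345998.27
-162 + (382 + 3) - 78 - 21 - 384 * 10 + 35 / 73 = -271233 / 73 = -3715.52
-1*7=-7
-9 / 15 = -3 / 5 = -0.60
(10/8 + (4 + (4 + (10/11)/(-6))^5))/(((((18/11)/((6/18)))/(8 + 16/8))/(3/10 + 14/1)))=1728679171453/69861528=24744.37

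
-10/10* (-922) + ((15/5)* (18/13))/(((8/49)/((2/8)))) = 193099/208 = 928.36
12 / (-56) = -3 / 14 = -0.21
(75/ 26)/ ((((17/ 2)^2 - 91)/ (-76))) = 152/ 13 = 11.69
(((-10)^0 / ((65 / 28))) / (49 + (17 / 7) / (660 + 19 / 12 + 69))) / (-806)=-859166 / 78775830575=-0.00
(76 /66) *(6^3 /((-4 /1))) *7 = -4788 /11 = -435.27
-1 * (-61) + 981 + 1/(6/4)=3128/3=1042.67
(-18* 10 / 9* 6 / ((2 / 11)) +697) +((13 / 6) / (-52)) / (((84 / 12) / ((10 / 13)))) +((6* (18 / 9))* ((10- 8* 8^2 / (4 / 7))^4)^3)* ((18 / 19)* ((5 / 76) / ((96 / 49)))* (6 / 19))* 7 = 1478989880734031264090591610882642793607461 / 7490028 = 197461195169635048639416500000000000.00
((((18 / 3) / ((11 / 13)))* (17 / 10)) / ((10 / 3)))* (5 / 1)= 1989 / 110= 18.08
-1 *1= -1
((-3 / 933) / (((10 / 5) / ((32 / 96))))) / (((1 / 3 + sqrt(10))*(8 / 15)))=15 / 442864-45*sqrt(10) / 442864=-0.00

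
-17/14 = -1.21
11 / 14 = 0.79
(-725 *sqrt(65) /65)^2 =8086.54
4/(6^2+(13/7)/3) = 84/769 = 0.11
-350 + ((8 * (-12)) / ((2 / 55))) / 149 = -54790 / 149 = -367.72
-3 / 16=-0.19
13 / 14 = 0.93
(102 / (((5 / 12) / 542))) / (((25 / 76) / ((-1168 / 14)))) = -29444700672 / 875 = -33651086.48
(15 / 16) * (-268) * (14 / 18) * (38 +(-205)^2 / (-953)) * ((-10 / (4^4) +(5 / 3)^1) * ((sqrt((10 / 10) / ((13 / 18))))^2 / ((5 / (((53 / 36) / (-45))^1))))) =-462961625 / 26348544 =-17.57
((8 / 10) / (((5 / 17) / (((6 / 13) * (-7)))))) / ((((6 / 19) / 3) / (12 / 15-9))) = 1112412 / 1625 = 684.56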